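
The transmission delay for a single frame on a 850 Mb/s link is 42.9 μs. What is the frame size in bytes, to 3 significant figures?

L = R × t_tx = 850000000 b/s × 4.29e-05 s = 36465 bits.
In bytes: 36465 / 8 = 4560 bytes.

4560 bytes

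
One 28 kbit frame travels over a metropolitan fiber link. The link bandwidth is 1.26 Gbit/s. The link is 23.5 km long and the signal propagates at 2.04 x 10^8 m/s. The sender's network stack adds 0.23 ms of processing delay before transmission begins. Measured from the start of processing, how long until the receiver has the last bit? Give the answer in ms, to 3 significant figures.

0.367 ms

L = 28000 bits.
Transmission delay = L/R = 28000 / 1260000000 = 0.0222222 ms.
Propagation delay = d/s = 23500 m / 204000000 m/s = 0.115196 ms.
Plus processing delay 0.23 ms = 0.23 ms.
Total = 0.367 ms.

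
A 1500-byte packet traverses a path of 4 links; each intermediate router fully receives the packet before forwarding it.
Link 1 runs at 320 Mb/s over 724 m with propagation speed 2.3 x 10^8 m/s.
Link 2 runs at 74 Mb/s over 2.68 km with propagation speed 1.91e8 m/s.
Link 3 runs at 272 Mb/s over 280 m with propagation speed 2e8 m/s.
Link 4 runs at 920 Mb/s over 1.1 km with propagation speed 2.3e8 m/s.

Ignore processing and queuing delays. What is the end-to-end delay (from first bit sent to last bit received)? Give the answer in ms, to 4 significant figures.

L = 1500 × 8 = 12000 bits.
Transmission delays (L/R per hop): 0.0375, 0.162162, 0.0441176, 0.0130435 ms; sum = 0.256823 ms.
Propagation delays (d/s per hop): 0.00314783, 0.0140314, 0.0014, 0.00478261 ms; sum = 0.0233618 ms.
End-to-end = 0.2802 ms.

0.2802 ms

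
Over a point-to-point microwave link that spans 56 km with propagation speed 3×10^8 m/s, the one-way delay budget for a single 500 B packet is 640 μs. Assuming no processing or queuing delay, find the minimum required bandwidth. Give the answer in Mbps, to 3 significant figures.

8.82 Mbps

L = 4000 bits.
Propagation delay = 56000 / 300000000 = 186.667 μs.
Transmission budget = 640 − 186.667 = 453.333 μs.
R ≥ L / t_tx = 4000 bits / 0.000453333 s = 8.82 Mbps.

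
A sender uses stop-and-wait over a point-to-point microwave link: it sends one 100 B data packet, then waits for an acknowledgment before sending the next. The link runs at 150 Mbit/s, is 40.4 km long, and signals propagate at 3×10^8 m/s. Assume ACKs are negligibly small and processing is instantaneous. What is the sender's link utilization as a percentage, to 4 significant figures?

1.942 %

t_tx = L/R = 800/150000000 = 5.33333e-06 s.
t_prop = 40400/300000000 = 0.000134667 s; RTT = 0.000269333 s.
Cycle = t_tx + RTT = 0.000274667 s.
Utilization = t_tx / cycle = 5.33333e-06/0.000274667 = 1.942 %.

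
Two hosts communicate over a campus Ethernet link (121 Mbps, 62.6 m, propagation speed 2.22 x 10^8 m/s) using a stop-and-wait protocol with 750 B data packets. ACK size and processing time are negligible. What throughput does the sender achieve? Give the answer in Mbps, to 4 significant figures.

119.6 Mbps

t_tx = L/R = 6000/121000000 = 4.95868e-05 s.
t_prop = 62.6/2.22e+08 = 2.81982e-07 s; RTT = 5.63964e-07 s.
Cycle = t_tx + RTT = 5.01507e-05 s.
Throughput = L / cycle = 6000 / 5.01507e-05 = 119.6 Mbps.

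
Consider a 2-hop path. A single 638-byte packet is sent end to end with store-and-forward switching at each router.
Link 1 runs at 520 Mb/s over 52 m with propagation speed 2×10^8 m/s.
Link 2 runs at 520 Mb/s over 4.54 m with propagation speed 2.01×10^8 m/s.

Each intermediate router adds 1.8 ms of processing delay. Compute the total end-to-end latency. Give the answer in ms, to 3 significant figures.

1.82 ms

L = 638 × 8 = 5104 bits.
Transmission delay per hop = L/R = 5104/520000000 = 0.00981538 ms; 2 hops → 0.0196308 ms.
Propagation delays (d/s per hop): 0.00026, 2.25871e-05 ms; sum = 0.000282587 ms.
Processing at 1 router(s): 1 × 1.8 ms = 1.8 ms.
End-to-end = 1.82 ms.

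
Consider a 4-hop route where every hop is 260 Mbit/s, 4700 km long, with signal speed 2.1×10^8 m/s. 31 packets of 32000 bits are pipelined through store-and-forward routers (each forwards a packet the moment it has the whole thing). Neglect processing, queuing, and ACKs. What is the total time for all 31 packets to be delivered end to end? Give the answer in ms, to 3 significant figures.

93.7 ms

Per-hop transmission t_tx = L/R = 32000/260000000 = 0.123077 ms.
Per-hop propagation t_prop = 4700000/210000000 = 22.381 ms.
Pipeline fill: first packet needs 4·t_tx to clear all hops; remaining 30 packets each add one t_tx.
Total = (4+31-1)·t_tx + 4·t_prop = 34·0.123077 + 4·22.381 = 93.7 ms.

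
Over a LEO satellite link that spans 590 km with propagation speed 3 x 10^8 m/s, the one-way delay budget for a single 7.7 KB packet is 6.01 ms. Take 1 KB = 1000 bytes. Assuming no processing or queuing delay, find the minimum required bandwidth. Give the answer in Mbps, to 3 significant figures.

L = 61600 bits.
Propagation delay = 590000 / 300000000 = 1.96667 ms.
Transmission budget = 6.01 − 1.96667 = 4.04333 ms.
R ≥ L / t_tx = 61600 bits / 0.00404333 s = 15.2 Mbps.

15.2 Mbps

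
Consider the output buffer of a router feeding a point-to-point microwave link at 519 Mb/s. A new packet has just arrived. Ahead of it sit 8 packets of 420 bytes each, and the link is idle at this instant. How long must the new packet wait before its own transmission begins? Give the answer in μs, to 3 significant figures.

51.8 μs

Each queued packet: L/R = 3360/519000000 = 6.47399 μs.
8 queued → 51.7919 μs.
Queuing delay = 51.8 μs.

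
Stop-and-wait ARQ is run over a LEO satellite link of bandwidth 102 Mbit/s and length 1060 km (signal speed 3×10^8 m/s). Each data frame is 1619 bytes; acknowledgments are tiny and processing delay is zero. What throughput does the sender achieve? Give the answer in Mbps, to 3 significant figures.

t_tx = L/R = 12952/102000000 = 0.00012698 s.
t_prop = 1060000/300000000 = 0.00353333 s; RTT = 0.00706667 s.
Cycle = t_tx + RTT = 0.00719365 s.
Throughput = L / cycle = 12952 / 0.00719365 = 1.80 Mbps.

1.80 Mbps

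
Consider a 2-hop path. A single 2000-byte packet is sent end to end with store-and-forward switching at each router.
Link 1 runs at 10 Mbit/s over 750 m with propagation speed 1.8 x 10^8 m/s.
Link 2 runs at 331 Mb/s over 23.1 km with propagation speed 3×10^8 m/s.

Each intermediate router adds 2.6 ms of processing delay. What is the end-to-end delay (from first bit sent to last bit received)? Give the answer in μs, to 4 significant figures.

4330 μs

L = 2000 × 8 = 16000 bits.
Transmission delays (L/R per hop): 1600, 48.3384 μs; sum = 1648.34 μs.
Propagation delays (d/s per hop): 4.16667, 77 μs; sum = 81.1667 μs.
Processing at 1 router(s): 1 × 2.6 ms = 2600 μs.
End-to-end = 4330 μs.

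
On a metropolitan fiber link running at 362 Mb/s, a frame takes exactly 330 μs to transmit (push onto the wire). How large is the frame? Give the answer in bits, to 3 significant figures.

119000 bits

L = R × t_tx = 362000000 b/s × 0.00033 s = 119460 bits.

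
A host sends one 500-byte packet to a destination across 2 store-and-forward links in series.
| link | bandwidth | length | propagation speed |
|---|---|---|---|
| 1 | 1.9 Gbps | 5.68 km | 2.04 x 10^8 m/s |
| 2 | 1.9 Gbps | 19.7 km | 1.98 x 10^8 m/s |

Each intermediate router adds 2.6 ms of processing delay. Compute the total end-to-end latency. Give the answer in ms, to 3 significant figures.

2.73 ms

L = 500 × 8 = 4000 bits.
Transmission delay per hop = L/R = 4000/1900000000 = 0.00210526 ms; 2 hops → 0.00421053 ms.
Propagation delays (d/s per hop): 0.0278431, 0.0994949 ms; sum = 0.127338 ms.
Processing at 1 router(s): 1 × 2.6 ms = 2.6 ms.
End-to-end = 2.73 ms.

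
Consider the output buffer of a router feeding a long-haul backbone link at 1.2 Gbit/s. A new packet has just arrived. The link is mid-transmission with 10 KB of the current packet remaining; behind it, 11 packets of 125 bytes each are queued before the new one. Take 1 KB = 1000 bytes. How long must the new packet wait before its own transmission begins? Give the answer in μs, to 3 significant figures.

75.8 μs

Each queued packet: L/R = 1000/1200000000 = 0.833333 μs.
11 queued → 9.16667 μs.
Plus remaining 80000 bits of current packet: 66.6667 μs.
Queuing delay = 75.8 μs.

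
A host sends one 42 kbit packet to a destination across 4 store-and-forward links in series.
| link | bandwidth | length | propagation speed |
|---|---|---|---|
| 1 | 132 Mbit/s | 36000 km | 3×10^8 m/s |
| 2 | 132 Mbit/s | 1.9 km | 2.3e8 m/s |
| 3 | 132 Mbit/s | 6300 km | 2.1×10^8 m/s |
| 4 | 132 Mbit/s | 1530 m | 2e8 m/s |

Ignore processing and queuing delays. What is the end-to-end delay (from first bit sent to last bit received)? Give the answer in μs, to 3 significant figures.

L = 42000 bits.
Transmission delay per hop = L/R = 42000/132000000 = 318.182 μs; 4 hops → 1272.73 μs.
Propagation delays (d/s per hop): 120000, 8.26087, 30000, 7.65 μs; sum = 150016 μs.
End-to-end = 151000 μs.

151000 μs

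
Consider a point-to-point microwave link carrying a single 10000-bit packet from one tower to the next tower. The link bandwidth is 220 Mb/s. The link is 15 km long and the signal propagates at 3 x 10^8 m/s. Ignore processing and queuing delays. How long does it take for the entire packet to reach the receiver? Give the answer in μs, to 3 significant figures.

Transmission delay = L/R = 10000 / 220000000 = 45.4545 μs.
Propagation delay = d/s = 15000 m / 300000000 m/s = 50 μs.
Total = 95.5 μs.

95.5 μs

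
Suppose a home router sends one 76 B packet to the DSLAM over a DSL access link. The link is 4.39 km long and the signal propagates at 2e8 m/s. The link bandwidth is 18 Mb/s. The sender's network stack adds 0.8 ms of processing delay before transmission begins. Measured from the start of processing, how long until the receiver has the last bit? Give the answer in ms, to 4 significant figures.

L = 76 × 8 = 608 bits.
Transmission delay = L/R = 608 / 18000000 = 0.0337778 ms.
Propagation delay = d/s = 4390 m / 200000000 m/s = 0.02195 ms.
Plus processing delay 0.8 ms = 0.8 ms.
Total = 0.8557 ms.

0.8557 ms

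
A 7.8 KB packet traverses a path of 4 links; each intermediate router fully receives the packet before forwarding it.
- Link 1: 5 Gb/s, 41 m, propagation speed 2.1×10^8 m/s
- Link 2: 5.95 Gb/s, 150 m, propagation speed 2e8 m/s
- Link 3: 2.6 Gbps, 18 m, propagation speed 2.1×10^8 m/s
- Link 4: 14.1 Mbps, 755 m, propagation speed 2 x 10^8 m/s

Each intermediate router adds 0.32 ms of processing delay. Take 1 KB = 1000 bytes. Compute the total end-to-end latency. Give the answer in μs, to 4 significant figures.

5437 μs

L = 62400 bits.
Transmission delays (L/R per hop): 12.48, 10.4874, 24, 4425.53 μs; sum = 4472.5 μs.
Propagation delays (d/s per hop): 0.195238, 0.75, 0.0857143, 3.775 μs; sum = 4.80595 μs.
Processing at 3 router(s): 3 × 0.32 ms = 960 μs.
End-to-end = 5437 μs.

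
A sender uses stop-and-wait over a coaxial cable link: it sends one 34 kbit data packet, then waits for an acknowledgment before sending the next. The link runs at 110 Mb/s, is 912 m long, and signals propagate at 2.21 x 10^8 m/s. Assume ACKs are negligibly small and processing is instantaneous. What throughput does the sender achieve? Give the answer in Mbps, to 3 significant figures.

107 Mbps

t_tx = L/R = 34000/110000000 = 0.000309091 s.
t_prop = 912/221000000 = 4.1267e-06 s; RTT = 8.25339e-06 s.
Cycle = t_tx + RTT = 0.000317344 s.
Throughput = L / cycle = 34000 / 0.000317344 = 107 Mbps.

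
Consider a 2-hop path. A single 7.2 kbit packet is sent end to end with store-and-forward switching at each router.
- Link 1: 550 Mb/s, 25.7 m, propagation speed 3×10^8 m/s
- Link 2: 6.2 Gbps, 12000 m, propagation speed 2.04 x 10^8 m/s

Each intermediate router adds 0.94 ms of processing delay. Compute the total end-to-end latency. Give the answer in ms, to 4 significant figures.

L = 7200 bits.
Transmission delays (L/R per hop): 0.0130909, 0.00116129 ms; sum = 0.0142522 ms.
Propagation delays (d/s per hop): 8.56667e-05, 0.0588235 ms; sum = 0.0589092 ms.
Processing at 1 router(s): 1 × 0.94 ms = 0.94 ms.
End-to-end = 1.013 ms.

1.013 ms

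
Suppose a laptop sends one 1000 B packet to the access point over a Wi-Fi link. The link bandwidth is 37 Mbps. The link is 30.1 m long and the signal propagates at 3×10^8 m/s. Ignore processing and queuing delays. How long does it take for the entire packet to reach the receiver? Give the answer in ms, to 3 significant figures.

0.216 ms

L = 1000 × 8 = 8000 bits.
Transmission delay = L/R = 8000 / 37000000 = 0.216216 ms.
Propagation delay = d/s = 30.1 m / 300000000 m/s = 0.000100333 ms.
Total = 0.216 ms.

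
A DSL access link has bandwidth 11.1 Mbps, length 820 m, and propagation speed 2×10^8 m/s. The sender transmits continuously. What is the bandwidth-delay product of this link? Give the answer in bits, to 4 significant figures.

45.51 bits

Propagation delay = 820 / 200000000 = 4.1e-06 s.
BDP = R × t_prop = 11100000 × 4.1e-06 = 45.51 bits.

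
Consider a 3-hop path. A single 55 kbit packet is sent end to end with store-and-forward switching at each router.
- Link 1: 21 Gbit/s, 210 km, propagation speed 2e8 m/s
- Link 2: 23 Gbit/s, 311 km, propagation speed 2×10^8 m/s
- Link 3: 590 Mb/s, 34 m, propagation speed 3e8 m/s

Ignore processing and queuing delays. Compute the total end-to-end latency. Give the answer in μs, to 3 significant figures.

2700 μs

L = 55000 bits.
Transmission delays (L/R per hop): 2.61905, 2.3913, 93.2203 μs; sum = 98.2307 μs.
Propagation delays (d/s per hop): 1050, 1555, 0.113333 μs; sum = 2605.11 μs.
End-to-end = 2700 μs.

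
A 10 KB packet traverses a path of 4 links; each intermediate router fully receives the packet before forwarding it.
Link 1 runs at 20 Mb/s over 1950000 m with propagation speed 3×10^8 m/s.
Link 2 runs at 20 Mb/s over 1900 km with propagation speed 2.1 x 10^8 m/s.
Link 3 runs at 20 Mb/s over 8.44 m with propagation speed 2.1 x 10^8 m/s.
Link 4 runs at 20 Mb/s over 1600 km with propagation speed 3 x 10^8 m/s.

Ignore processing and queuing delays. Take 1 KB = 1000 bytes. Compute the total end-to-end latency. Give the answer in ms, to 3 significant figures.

L = 80000 bits.
Transmission delay per hop = L/R = 80000/20000000 = 4 ms; 4 hops → 16 ms.
Propagation delays (d/s per hop): 6.5, 9.04762, 4.01905e-05, 5.33333 ms; sum = 20.881 ms.
End-to-end = 36.9 ms.

36.9 ms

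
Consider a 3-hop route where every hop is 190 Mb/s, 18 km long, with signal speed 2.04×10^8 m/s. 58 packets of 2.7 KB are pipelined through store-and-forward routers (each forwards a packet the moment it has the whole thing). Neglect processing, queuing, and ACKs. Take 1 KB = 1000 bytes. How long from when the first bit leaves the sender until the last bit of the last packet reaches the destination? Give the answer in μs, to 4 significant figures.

7086 μs

Per-hop transmission t_tx = L/R = 21600/190000000 = 113.684 μs.
Per-hop propagation t_prop = 18000/204000000 = 88.2353 μs.
Pipeline fill: first packet needs 3·t_tx to clear all hops; remaining 57 packets each add one t_tx.
Total = (3+58-1)·t_tx + 3·t_prop = 60·113.684 + 3·88.2353 = 7086 μs.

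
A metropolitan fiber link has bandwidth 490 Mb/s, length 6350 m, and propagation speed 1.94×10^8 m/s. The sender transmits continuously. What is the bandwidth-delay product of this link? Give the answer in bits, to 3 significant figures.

16000 bits

Propagation delay = 6350 / 194000000 = 3.2732e-05 s.
BDP = R × t_prop = 490000000 × 3.2732e-05 = 16038.7 bits.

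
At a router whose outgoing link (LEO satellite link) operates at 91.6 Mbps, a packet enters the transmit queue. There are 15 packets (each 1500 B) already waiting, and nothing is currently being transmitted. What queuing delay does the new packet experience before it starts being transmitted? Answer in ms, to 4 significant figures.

1.965 ms

Each queued packet: L/R = 12000/91600000 = 0.131004 ms.
15 queued → 1.96507 ms.
Queuing delay = 1.965 ms.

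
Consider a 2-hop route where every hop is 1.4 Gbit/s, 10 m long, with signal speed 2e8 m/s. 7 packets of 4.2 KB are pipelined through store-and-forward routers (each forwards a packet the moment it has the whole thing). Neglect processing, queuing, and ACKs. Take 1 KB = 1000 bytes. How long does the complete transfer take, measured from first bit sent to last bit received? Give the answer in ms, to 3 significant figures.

0.192 ms

Per-hop transmission t_tx = L/R = 33600/1400000000 = 0.024 ms.
Per-hop propagation t_prop = 10/200000000 = 5e-05 ms.
Pipeline fill: first packet needs 2·t_tx to clear all hops; remaining 6 packets each add one t_tx.
Total = (2+7-1)·t_tx + 2·t_prop = 8·0.024 + 2·5e-05 = 0.192 ms.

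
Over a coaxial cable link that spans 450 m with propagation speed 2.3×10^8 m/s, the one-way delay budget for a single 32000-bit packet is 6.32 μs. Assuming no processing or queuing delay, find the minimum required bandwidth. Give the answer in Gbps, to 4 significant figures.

7.334 Gbps

Propagation delay = 450 / 2.3e+08 = 1.95652 μs.
Transmission budget = 6.32 − 1.95652 = 4.36348 μs.
R ≥ L / t_tx = 32000 bits / 4.36348e-06 s = 7.334 Gbps.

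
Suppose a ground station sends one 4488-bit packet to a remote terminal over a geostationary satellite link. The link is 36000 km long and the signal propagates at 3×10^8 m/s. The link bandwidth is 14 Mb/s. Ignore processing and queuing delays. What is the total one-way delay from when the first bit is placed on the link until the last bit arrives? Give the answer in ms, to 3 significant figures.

120 ms

Transmission delay = L/R = 4488 / 14000000 = 0.320571 ms.
Propagation delay = d/s = 36000000 m / 300000000 m/s = 120 ms.
Total = 120 ms.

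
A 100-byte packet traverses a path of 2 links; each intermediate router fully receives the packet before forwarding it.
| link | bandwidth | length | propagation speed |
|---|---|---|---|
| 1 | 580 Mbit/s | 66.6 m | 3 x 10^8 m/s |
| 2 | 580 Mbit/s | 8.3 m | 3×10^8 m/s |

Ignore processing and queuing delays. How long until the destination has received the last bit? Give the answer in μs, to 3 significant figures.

L = 100 × 8 = 800 bits.
Transmission delay per hop = L/R = 800/580000000 = 1.37931 μs; 2 hops → 2.75862 μs.
Propagation delays (d/s per hop): 0.222, 0.0276667 μs; sum = 0.249667 μs.
End-to-end = 3.01 μs.

3.01 μs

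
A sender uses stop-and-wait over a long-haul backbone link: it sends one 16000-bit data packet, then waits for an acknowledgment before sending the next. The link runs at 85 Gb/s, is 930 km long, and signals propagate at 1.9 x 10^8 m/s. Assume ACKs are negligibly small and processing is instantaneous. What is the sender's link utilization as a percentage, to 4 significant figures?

0.001923 %

t_tx = L/R = 16000/85000000000 = 1.88235e-07 s.
t_prop = 930000/190000000 = 0.00489474 s; RTT = 0.00978947 s.
Cycle = t_tx + RTT = 0.00978966 s.
Utilization = t_tx / cycle = 1.88235e-07/0.00978966 = 0.001923 %.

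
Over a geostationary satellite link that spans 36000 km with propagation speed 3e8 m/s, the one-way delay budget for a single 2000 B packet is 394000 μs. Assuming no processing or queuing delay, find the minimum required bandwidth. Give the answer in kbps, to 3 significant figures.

L = 16000 bits.
Propagation delay = 36000000 / 300000000 = 120000 μs.
Transmission budget = 394000 − 120000 = 274000 μs.
R ≥ L / t_tx = 16000 bits / 0.274 s = 58.4 kbps.

58.4 kbps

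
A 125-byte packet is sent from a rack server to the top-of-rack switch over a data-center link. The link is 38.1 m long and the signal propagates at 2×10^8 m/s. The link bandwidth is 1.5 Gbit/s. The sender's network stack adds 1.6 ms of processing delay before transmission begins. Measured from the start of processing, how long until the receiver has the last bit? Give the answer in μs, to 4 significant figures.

L = 125 × 8 = 1000 bits.
Transmission delay = L/R = 1000 / 1500000000 = 0.666667 μs.
Propagation delay = d/s = 38.1 m / 200000000 m/s = 0.1905 μs.
Plus processing delay 1.6 ms = 1600 μs.
Total = 1601 μs.

1601 μs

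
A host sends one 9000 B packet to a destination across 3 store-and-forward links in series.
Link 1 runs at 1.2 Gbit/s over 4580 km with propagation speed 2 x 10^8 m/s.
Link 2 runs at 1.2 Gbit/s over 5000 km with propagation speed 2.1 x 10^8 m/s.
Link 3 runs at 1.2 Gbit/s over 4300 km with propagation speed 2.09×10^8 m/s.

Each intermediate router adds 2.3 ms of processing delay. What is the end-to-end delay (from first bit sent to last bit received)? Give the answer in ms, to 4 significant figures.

L = 9000 × 8 = 72000 bits.
Transmission delay per hop = L/R = 72000/1200000000 = 0.06 ms; 3 hops → 0.18 ms.
Propagation delays (d/s per hop): 22.9, 23.8095, 20.5742 ms; sum = 67.2837 ms.
Processing at 2 router(s): 2 × 2.3 ms = 4.6 ms.
End-to-end = 72.06 ms.

72.06 ms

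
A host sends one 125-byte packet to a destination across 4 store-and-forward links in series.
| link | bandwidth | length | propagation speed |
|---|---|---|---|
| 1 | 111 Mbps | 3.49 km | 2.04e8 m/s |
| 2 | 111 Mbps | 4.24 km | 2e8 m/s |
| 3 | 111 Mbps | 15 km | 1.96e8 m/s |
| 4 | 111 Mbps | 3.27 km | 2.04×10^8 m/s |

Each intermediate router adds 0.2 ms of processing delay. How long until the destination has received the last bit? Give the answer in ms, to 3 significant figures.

0.767 ms

L = 125 × 8 = 1000 bits.
Transmission delay per hop = L/R = 1000/111000000 = 0.00900901 ms; 4 hops → 0.036036 ms.
Propagation delays (d/s per hop): 0.0171078, 0.0212, 0.0765306, 0.0160294 ms; sum = 0.130868 ms.
Processing at 3 router(s): 3 × 0.2 ms = 0.6 ms.
End-to-end = 0.767 ms.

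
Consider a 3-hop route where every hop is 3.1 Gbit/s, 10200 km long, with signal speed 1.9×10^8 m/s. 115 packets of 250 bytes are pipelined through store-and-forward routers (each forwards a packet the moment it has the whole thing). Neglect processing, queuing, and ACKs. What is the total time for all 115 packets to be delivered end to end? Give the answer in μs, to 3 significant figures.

Per-hop transmission t_tx = L/R = 2000/3100000000 = 0.645161 μs.
Per-hop propagation t_prop = 10200000/190000000 = 53684.2 μs.
Pipeline fill: first packet needs 3·t_tx to clear all hops; remaining 114 packets each add one t_tx.
Total = (3+115-1)·t_tx + 3·t_prop = 117·0.645161 + 3·53684.2 = 161000 μs.

161000 μs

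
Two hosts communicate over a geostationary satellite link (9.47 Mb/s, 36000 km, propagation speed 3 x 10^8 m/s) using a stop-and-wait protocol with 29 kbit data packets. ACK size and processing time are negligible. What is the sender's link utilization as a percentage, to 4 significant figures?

t_tx = L/R = 29000/9470000 = 0.0030623 s.
t_prop = 36000000/300000000 = 0.12 s; RTT = 0.24 s.
Cycle = t_tx + RTT = 0.243062 s.
Utilization = t_tx / cycle = 0.0030623/0.243062 = 1.260 %.

1.260 %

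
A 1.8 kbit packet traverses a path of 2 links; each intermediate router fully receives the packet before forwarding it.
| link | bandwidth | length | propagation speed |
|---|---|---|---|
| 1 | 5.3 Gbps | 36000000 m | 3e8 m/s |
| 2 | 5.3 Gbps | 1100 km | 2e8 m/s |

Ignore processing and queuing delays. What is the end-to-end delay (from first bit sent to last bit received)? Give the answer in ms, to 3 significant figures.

L = 1800 bits.
Transmission delay per hop = L/R = 1800/5300000000 = 0.000339623 ms; 2 hops → 0.000679245 ms.
Propagation delays (d/s per hop): 120, 5.5 ms; sum = 125.5 ms.
End-to-end = 126 ms.

126 ms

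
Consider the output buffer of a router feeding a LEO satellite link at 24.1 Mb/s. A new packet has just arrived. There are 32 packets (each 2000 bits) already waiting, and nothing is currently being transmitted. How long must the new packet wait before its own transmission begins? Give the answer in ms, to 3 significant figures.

2.66 ms

Each queued packet: L/R = 2000/24100000 = 0.0829876 ms.
32 queued → 2.6556 ms.
Queuing delay = 2.66 ms.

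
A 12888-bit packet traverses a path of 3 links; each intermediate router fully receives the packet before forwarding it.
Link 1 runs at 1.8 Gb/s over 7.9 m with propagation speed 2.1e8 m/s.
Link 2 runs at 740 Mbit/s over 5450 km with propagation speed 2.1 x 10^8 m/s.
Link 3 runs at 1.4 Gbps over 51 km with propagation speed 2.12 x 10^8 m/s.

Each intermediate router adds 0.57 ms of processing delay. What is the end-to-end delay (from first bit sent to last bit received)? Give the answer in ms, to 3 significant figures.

Transmission delays (L/R per hop): 0.00716, 0.0174162, 0.00920571 ms; sum = 0.0337819 ms.
Propagation delays (d/s per hop): 3.7619e-05, 25.9524, 0.240566 ms; sum = 26.193 ms.
Processing at 2 router(s): 2 × 0.57 ms = 1.14 ms.
End-to-end = 27.4 ms.

27.4 ms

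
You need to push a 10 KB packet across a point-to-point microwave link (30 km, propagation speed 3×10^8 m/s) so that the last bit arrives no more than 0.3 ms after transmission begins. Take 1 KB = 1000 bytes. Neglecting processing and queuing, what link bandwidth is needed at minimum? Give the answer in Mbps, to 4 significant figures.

L = 80000 bits.
Propagation delay = 30000 / 300000000 = 0.1 ms.
Transmission budget = 0.3 − 0.1 = 0.2 ms.
R ≥ L / t_tx = 80000 bits / 0.0002 s = 400.0 Mbps.

400.0 Mbps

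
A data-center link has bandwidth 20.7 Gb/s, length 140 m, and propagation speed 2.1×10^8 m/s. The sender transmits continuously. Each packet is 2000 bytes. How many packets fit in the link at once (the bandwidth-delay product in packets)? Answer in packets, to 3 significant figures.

0.863 packets

Propagation delay = 140 / 210000000 = 6.66667e-07 s.
BDP = R × t_prop = 20700000000 × 6.66667e-07 = 13800 bits.
In packets of 16000 bits: 0.863 packets.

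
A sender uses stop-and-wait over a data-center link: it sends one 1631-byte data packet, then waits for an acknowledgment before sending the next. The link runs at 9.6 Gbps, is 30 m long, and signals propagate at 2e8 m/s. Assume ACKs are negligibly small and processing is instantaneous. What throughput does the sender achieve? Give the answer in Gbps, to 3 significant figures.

7.86 Gbps

t_tx = L/R = 13048/9600000000 = 1.35917e-06 s.
t_prop = 30/200000000 = 1.5e-07 s; RTT = 3e-07 s.
Cycle = t_tx + RTT = 1.65917e-06 s.
Throughput = L / cycle = 13048 / 1.65917e-06 = 7.86 Gbps.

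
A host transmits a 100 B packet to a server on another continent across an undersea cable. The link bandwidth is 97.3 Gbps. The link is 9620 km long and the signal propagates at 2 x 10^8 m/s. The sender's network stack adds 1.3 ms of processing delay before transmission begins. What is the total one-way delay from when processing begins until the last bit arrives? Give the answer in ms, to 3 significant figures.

L = 100 × 8 = 800 bits.
Transmission delay = L/R = 800 / 97300000000 = 8.22199e-06 ms.
Propagation delay = d/s = 9620000 m / 200000000 m/s = 48.1 ms.
Plus processing delay 1.3 ms = 1.3 ms.
Total = 49.4 ms.

49.4 ms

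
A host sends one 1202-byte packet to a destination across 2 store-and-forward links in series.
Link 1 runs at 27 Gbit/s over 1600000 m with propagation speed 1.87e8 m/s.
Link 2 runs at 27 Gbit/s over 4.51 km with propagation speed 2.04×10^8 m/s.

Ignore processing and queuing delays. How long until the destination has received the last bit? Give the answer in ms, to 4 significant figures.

L = 1202 × 8 = 9616 bits.
Transmission delay per hop = L/R = 9616/27000000000 = 0.000356148 ms; 2 hops → 0.000712296 ms.
Propagation delays (d/s per hop): 8.55615, 0.0221078 ms; sum = 8.57826 ms.
End-to-end = 8.579 ms.

8.579 ms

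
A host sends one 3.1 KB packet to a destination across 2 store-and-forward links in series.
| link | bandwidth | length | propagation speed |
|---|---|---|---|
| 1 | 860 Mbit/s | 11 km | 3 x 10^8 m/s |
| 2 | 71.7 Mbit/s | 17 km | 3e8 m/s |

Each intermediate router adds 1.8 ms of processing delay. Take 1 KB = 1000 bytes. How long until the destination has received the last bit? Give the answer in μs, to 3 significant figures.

2270 μs

L = 24800 bits.
Transmission delays (L/R per hop): 28.8372, 345.886 μs; sum = 374.723 μs.
Propagation delays (d/s per hop): 36.6667, 56.6667 μs; sum = 93.3333 μs.
Processing at 1 router(s): 1 × 1.8 ms = 1800 μs.
End-to-end = 2270 μs.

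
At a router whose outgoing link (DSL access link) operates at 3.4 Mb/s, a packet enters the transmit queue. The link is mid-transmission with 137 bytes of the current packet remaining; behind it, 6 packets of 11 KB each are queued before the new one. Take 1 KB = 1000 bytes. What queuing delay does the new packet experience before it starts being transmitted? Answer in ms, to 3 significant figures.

Each queued packet: L/R = 88000/3400000 = 25.8824 ms.
6 queued → 155.294 ms.
Plus remaining 1096 bits of current packet: 0.322353 ms.
Queuing delay = 156 ms.

156 ms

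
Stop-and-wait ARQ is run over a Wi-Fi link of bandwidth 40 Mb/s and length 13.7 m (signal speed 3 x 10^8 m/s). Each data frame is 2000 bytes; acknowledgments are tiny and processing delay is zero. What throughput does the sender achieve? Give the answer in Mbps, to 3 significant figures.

40.0 Mbps

t_tx = L/R = 16000/40000000 = 0.0004 s.
t_prop = 13.7/300000000 = 4.56667e-08 s; RTT = 9.13333e-08 s.
Cycle = t_tx + RTT = 0.000400091 s.
Throughput = L / cycle = 16000 / 0.000400091 = 40.0 Mbps.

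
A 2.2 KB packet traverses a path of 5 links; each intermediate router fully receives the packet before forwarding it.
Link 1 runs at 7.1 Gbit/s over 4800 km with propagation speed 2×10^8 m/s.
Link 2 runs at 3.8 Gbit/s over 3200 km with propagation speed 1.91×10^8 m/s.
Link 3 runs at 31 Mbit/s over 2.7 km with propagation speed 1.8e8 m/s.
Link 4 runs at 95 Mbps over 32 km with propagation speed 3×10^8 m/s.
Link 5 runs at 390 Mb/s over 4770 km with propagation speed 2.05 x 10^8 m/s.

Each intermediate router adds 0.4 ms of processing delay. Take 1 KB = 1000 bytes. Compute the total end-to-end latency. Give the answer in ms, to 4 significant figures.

66.55 ms

L = 17600 bits.
Transmission delays (L/R per hop): 0.00247887, 0.00463158, 0.567742, 0.185263, 0.0451282 ms; sum = 0.805244 ms.
Propagation delays (d/s per hop): 24, 16.7539, 0.015, 0.106667, 23.2683 ms; sum = 64.1439 ms.
Processing at 4 router(s): 4 × 0.4 ms = 1.6 ms.
End-to-end = 66.55 ms.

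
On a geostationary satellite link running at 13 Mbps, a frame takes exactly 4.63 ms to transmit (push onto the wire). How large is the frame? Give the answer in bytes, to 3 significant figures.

L = R × t_tx = 13000000 b/s × 0.00463 s = 60190 bits.
In bytes: 60190 / 8 = 7520 bytes.

7520 bytes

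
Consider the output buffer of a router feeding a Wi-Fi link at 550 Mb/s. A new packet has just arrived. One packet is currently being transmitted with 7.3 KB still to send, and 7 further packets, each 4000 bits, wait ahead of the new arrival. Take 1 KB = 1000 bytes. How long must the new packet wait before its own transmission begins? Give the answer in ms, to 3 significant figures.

Each queued packet: L/R = 4000/550000000 = 0.00727273 ms.
7 queued → 0.0509091 ms.
Plus remaining 58400 bits of current packet: 0.106182 ms.
Queuing delay = 0.157 ms.

0.157 ms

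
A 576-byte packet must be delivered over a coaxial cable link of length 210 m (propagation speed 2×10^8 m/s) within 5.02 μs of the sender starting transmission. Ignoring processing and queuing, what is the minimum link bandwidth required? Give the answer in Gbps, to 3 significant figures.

L = 4608 bits.
Propagation delay = 210 / 200000000 = 1.05 μs.
Transmission budget = 5.02 − 1.05 = 3.97 μs.
R ≥ L / t_tx = 4608 bits / 3.97e-06 s = 1.16 Gbps.

1.16 Gbps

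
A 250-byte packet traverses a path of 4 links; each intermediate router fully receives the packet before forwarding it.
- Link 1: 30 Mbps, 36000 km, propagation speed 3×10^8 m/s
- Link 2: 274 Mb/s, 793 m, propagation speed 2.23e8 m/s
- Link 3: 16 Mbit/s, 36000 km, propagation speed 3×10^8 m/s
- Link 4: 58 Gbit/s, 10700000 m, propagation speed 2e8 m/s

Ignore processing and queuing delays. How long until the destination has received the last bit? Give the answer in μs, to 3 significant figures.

294000 μs

L = 250 × 8 = 2000 bits.
Transmission delays (L/R per hop): 66.6667, 7.29927, 125, 0.0344828 μs; sum = 199 μs.
Propagation delays (d/s per hop): 120000, 3.55605, 120000, 53500 μs; sum = 293504 μs.
End-to-end = 294000 μs.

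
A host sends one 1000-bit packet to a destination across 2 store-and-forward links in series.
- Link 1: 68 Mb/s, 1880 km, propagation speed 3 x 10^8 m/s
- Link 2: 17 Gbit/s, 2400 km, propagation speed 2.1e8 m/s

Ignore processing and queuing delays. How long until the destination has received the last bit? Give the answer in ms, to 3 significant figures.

Transmission delays (L/R per hop): 0.0147059, 5.88235e-05 ms; sum = 0.0147647 ms.
Propagation delays (d/s per hop): 6.26667, 11.4286 ms; sum = 17.6952 ms.
End-to-end = 17.7 ms.

17.7 ms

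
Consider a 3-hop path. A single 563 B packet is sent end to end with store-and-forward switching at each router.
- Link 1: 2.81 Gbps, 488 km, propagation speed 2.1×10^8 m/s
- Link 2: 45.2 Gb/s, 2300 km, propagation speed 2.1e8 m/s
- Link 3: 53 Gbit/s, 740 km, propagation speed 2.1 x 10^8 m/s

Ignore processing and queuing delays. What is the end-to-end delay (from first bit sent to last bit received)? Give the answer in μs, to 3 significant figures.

16800 μs

L = 563 × 8 = 4504 bits.
Transmission delays (L/R per hop): 1.60285, 0.099646, 0.0849811 μs; sum = 1.78747 μs.
Propagation delays (d/s per hop): 2323.81, 10952.4, 3523.81 μs; sum = 16800 μs.
End-to-end = 16800 μs.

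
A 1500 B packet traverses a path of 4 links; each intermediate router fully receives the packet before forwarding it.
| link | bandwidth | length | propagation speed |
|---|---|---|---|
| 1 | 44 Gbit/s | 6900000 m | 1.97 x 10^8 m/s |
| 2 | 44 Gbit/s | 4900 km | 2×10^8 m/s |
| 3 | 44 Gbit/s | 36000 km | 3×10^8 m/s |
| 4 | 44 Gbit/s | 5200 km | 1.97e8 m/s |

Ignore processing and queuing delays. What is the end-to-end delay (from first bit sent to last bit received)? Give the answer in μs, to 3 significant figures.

206000 μs

L = 1500 × 8 = 12000 bits.
Transmission delay per hop = L/R = 12000/44000000000 = 0.272727 μs; 4 hops → 1.09091 μs.
Propagation delays (d/s per hop): 35025.4, 24500, 120000, 26395.9 μs; sum = 205921 μs.
End-to-end = 206000 μs.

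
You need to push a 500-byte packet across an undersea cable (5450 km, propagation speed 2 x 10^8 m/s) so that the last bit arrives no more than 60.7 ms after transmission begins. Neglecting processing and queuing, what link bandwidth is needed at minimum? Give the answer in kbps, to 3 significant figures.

120 kbps

L = 4000 bits.
Propagation delay = 5450000 / 200000000 = 27.25 ms.
Transmission budget = 60.7 − 27.25 = 33.45 ms.
R ≥ L / t_tx = 4000 bits / 0.03345 s = 120 kbps.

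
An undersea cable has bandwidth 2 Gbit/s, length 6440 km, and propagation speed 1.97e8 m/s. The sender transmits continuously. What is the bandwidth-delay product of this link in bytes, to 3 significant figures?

8170000 bytes

Propagation delay = 6440000 / 197000000 = 0.0326904 s.
BDP = R × t_prop = 2000000000 × 0.0326904 = 65380700 bits.
In bytes: 65380700/8 = 8170000 bytes.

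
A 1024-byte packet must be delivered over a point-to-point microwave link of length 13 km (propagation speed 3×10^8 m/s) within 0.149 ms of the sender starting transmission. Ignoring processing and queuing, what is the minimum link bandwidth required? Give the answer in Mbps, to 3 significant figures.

L = 8192 bits.
Propagation delay = 13000 / 300000000 = 0.0433333 ms.
Transmission budget = 0.149 − 0.0433333 = 0.105667 ms.
R ≥ L / t_tx = 8192 bits / 0.000105667 s = 77.5 Mbps.

77.5 Mbps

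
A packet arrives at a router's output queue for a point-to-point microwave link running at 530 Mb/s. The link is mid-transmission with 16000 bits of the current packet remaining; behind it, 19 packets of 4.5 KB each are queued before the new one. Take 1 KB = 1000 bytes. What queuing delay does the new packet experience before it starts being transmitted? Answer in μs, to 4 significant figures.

Each queued packet: L/R = 36000/530000000 = 67.9245 μs.
19 queued → 1290.57 μs.
Plus remaining 16000 bits of current packet: 30.1887 μs.
Queuing delay = 1321 μs.

1321 μs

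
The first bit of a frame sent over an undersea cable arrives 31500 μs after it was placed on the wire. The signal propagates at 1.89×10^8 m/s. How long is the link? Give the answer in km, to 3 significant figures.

d = s × t_prop = 189000000 × 0.0315 = 5950 km.

5950 km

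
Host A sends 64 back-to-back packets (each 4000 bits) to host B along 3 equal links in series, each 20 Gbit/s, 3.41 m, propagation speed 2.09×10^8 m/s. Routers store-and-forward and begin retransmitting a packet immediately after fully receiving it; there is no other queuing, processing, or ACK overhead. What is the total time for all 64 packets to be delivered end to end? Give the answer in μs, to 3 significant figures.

13.2 μs

Per-hop transmission t_tx = L/R = 4000/20000000000 = 0.2 μs.
Per-hop propagation t_prop = 3.41/209000000 = 0.0163158 μs.
Pipeline fill: first packet needs 3·t_tx to clear all hops; remaining 63 packets each add one t_tx.
Total = (3+64-1)·t_tx + 3·t_prop = 66·0.2 + 3·0.0163158 = 13.2 μs.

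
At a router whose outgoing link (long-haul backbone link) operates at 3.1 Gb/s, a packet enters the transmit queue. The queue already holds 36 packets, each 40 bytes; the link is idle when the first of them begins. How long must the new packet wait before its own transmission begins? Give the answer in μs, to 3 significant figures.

Each queued packet: L/R = 320/3100000000 = 0.103226 μs.
36 queued → 3.71613 μs.
Queuing delay = 3.72 μs.

3.72 μs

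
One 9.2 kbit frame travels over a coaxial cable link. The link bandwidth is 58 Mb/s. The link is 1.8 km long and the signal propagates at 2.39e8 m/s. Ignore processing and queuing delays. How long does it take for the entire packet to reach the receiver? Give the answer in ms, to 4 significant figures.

L = 9200 bits.
Transmission delay = L/R = 9200 / 58000000 = 0.158621 ms.
Propagation delay = d/s = 1800 m / 239000000 m/s = 0.00753138 ms.
Total = 0.1662 ms.

0.1662 ms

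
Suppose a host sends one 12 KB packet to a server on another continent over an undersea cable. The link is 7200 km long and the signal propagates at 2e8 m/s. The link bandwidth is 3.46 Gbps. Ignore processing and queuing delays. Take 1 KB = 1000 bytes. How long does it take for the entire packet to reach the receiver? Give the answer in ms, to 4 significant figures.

L = 96000 bits.
Transmission delay = L/R = 96000 / 3460000000 = 0.0277457 ms.
Propagation delay = d/s = 7200000 m / 200000000 m/s = 36 ms.
Total = 36.03 ms.

36.03 ms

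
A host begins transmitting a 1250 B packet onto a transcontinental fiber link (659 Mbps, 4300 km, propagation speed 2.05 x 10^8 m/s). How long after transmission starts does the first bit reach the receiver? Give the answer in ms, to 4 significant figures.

20.98 ms

First bit experiences only propagation delay: d/s = 4300000/2.05e+08 = 20.98 ms.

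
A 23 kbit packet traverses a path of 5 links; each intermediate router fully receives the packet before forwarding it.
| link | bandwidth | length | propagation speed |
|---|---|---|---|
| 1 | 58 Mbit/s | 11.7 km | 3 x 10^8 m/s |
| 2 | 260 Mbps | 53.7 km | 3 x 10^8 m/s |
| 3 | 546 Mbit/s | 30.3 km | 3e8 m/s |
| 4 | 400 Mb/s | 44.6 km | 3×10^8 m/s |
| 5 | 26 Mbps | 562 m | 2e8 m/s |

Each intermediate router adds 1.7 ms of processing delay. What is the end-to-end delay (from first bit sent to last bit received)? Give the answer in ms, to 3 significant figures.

L = 23000 bits.
Transmission delays (L/R per hop): 0.396552, 0.0884615, 0.0421245, 0.0575, 0.884615 ms; sum = 1.46925 ms.
Propagation delays (d/s per hop): 0.039, 0.179, 0.101, 0.148667, 0.00281 ms; sum = 0.470477 ms.
Processing at 4 router(s): 4 × 1.7 ms = 6.8 ms.
End-to-end = 8.74 ms.

8.74 ms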